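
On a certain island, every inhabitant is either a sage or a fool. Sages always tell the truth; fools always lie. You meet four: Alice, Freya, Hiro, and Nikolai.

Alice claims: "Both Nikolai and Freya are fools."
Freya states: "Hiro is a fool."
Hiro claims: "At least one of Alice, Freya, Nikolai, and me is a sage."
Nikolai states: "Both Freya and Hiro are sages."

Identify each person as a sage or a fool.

Alice: sage, Freya: fool, Hiro: sage, Nikolai: fool

Consider Alice. Suppose Alice is a fool.
Then no assignment of the remaining roles makes every statement match its speaker's type — contradiction.
So Alice is a sage.
With that fixed, Hiro's statement is true, so Hiro is a sage.
With that fixed, Freya's statement is false, so Freya is a fool.
With that fixed, Nikolai's statement is false, so Nikolai is a fool.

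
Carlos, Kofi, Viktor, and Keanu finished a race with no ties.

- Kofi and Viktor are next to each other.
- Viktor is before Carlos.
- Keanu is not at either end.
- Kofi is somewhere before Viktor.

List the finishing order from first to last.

Kofi, Viktor, Keanu, Carlos

From clues 1–2: Carlos is in {3,4}.
From clues 1–3: Keanu → place 3, Carlos → place 4.
From clues 1–4: Kofi → place 1, Viktor → place 2.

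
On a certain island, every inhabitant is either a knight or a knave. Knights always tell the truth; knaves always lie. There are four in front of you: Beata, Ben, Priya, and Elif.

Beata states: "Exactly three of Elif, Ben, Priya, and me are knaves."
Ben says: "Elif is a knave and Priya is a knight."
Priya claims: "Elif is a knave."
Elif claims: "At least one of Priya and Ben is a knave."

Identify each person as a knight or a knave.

Beata: knave, Ben: knight, Priya: knight, Elif: knave

Consider Beata. Suppose Beata is a knight.
Then no assignment of the remaining roles makes every statement match its speaker's type — contradiction.
So Beata is a knave.
Consider Ben. Suppose Ben is a knave.
Then no assignment of the remaining roles makes every statement match its speaker's type — contradiction.
So Ben is a knight.
Consider Priya. Suppose Priya is a knave.
Then Ben's statement comes out false, contradicting Ben being a knight.
So Priya is a knight.
With that fixed, Elif's statement is false, so Elif is a knave.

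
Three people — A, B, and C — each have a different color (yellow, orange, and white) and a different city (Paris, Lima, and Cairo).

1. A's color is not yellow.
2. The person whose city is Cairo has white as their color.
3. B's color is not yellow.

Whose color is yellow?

Clue 1 rules out A for the one with color yellow.
With clues 1–3, B is impossible for the one with color yellow.
That leaves C.

C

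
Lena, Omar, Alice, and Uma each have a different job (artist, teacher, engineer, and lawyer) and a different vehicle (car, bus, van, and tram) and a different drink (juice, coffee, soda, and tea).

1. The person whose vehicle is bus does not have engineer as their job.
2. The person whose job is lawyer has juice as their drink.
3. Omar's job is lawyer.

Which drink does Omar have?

With clues 1–3, coffee, soda, and tea are impossible for Omar's drink.
That leaves juice.

juice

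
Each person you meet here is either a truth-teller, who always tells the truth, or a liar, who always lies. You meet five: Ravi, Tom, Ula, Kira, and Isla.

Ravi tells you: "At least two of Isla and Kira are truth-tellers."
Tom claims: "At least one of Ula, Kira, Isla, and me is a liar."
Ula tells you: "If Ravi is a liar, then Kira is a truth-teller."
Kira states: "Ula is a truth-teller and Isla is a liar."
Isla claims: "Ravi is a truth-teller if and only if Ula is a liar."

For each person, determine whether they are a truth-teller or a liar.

Consider Ravi. Suppose Ravi is a truth-teller.
Then no assignment of the remaining roles makes every statement match its speaker's type — contradiction.
So Ravi is a liar.
Consider Tom. Suppose Tom is a liar.
Then Tom's own statement would have to be false, but it can't be — contradiction.
So Tom is a truth-teller.
Consider Ula. Suppose Ula is a truth-teller.
Then no assignment of the remaining roles makes every statement match its speaker's type — contradiction.
So Ula is a liar.
With that fixed, Kira's statement is false, so Kira is a liar.
With that fixed, Isla's statement is false, so Isla is a liar.

Ravi: liar, Tom: truth-teller, Ula: liar, Kira: liar, Isla: liar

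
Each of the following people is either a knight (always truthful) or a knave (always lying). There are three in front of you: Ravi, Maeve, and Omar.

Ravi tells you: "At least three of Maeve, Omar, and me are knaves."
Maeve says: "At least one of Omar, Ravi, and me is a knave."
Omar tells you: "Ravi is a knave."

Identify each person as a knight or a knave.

Ravi: knave, Maeve: knight, Omar: knight

Consider Ravi. Suppose Ravi is a knight.
Then Ravi's own statement would have to be true, but it can't be — contradiction.
So Ravi is a knave.
With that fixed, Maeve's statement is true, so Maeve is a knight.
With that fixed, Omar's statement is true, so Omar is a knight.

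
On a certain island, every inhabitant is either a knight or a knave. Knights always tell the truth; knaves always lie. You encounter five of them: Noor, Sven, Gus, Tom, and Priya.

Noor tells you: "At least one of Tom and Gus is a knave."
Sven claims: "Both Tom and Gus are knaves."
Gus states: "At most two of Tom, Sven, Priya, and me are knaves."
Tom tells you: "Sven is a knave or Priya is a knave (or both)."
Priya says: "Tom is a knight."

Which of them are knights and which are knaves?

Consider Noor. Suppose Noor is a knight.
Then no assignment of the remaining roles makes every statement match its speaker's type — contradiction.
So Noor is a knave.
Consider Sven. Suppose Sven is a knight.
Then no assignment of the remaining roles makes every statement match its speaker's type — contradiction.
So Sven is a knave.
With that fixed, Tom's statement is true, so Tom is a knight.
With that fixed, Priya's statement is true, so Priya is a knight.
With that fixed, Gus's statement is true, so Gus is a knight.

Noor: knave, Sven: knave, Gus: knight, Tom: knight, Priya: knight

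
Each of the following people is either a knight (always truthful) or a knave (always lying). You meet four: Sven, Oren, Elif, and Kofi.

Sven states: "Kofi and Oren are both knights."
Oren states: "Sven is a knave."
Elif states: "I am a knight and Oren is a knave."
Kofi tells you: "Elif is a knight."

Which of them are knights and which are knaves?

Sven: knave, Oren: knight, Elif: knave, Kofi: knave

Consider Sven. Suppose Sven is a knight.
Then no assignment of the remaining roles makes every statement match its speaker's type — contradiction.
So Sven is a knave.
With that fixed, Oren's statement is true, so Oren is a knight.
With that fixed, Elif's statement is false, so Elif is a knave.
With that fixed, Kofi's statement is false, so Kofi is a knave.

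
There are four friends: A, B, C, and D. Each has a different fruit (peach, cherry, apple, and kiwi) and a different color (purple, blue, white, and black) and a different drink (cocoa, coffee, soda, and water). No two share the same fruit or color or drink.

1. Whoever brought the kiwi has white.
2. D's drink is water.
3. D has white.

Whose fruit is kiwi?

D

With clues 1–3, A, B, and C are impossible for the one with fruit kiwi.
That leaves D.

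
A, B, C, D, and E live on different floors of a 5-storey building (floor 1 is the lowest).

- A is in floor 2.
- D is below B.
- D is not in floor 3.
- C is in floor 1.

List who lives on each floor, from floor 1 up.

From clue 1: A → floor 2.
From clues 1–2: B is in {3,4,5}.
From clues 1–3: D is in {1,4}.
From clues 1–4: C → floor 1, E → floor 3, D → floor 4, B → floor 5.

C, A, E, D, B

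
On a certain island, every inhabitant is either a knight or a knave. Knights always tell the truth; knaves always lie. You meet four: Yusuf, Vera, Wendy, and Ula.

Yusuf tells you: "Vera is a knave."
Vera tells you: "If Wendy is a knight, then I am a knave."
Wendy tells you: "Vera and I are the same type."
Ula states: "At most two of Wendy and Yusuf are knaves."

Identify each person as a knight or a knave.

Yusuf: knave, Vera: knight, Wendy: knave, Ula: knight

Regardless of anyone's role, Ula's statement is true, so Ula is a knight.
Consider Yusuf. Suppose Yusuf is a knight.
Then no assignment of the remaining roles makes every statement match its speaker's type — contradiction.
So Yusuf is a knave.
Consider Vera. Suppose Vera is a knave.
Then Yusuf's statement comes out true, contradicting Yusuf being a knave.
So Vera is a knight.
Consider Wendy. Suppose Wendy is a knight.
Then Vera's statement comes out false, contradicting Vera being a knight.
So Wendy is a knave.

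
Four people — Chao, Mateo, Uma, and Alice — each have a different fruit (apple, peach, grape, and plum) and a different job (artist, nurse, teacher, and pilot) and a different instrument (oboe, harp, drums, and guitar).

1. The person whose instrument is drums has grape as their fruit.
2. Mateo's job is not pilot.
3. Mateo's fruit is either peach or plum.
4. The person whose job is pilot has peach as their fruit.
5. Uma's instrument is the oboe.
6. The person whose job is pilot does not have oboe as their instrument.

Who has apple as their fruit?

With clues 1–3, Mateo is impossible for the one with fruit apple.
With clues 1–6, Alice and Chao are impossible for the one with fruit apple.
That leaves Uma.

Uma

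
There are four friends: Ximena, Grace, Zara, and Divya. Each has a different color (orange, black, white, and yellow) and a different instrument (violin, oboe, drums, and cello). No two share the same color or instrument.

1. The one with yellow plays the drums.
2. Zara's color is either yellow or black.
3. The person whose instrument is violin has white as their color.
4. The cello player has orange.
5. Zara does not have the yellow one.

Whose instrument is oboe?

Zara

With clues 1–5, Divya, Grace, and Ximena are impossible for the one with instrument oboe.
That leaves Zara.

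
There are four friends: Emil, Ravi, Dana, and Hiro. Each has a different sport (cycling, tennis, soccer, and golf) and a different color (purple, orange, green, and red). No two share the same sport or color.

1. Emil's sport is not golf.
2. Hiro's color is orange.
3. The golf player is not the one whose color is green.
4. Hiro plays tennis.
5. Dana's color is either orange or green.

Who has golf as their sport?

Clue 1 rules out Emil for the one with sport golf.
With clues 1–4, Hiro is impossible for the one with sport golf.
With clues 1–5, Dana is impossible for the one with sport golf.
That leaves Ravi.

Ravi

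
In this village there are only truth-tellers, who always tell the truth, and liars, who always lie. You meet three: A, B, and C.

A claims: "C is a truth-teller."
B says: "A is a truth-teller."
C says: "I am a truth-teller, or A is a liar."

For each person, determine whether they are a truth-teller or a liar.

Consider A. Suppose A is a liar.
Then no assignment of the remaining roles makes every statement match its speaker's type — contradiction.
So A is a truth-teller.
With that fixed, B's statement is true, so B is a truth-teller.
Consider C. Suppose C is a liar.
Then A's statement comes out false, contradicting A being a truth-teller.
So C is a truth-teller.

A: truth-teller, B: truth-teller, C: truth-teller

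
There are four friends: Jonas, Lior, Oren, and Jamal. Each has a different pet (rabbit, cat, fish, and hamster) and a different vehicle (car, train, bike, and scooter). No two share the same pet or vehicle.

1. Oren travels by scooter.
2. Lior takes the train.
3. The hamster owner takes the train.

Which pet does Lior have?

With clues 1–3, cat, fish, and rabbit are impossible for Lior's pet.
That leaves hamster.

hamster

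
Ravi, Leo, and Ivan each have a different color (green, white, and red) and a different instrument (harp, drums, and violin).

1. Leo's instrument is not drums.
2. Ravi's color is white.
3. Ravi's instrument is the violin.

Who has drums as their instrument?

Clue 1 rules out Leo for the one with instrument drums.
With clues 1–3, Ravi is impossible for the one with instrument drums.
That leaves Ivan.

Ivan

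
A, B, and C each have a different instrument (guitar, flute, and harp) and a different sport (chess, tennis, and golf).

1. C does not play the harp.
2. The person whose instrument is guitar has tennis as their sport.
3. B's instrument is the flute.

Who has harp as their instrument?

A

Clue 1 rules out C for the one with instrument harp.
With clues 1–3, B is impossible for the one with instrument harp.
That leaves A.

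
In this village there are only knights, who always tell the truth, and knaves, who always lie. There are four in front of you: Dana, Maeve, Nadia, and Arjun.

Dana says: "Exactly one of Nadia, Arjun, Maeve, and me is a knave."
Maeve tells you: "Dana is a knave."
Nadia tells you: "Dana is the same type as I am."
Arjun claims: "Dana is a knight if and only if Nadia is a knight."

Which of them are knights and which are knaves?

Dana: knight, Maeve: knave, Nadia: knight, Arjun: knight

Consider Dana. Suppose Dana is a knave.
Then whichever role Nadia has, Nadia's statement has the wrong truth value — contradiction.
So Dana is a knight.
With that fixed, Maeve's statement is false, so Maeve is a knave.
Consider Nadia. Suppose Nadia is a knave.
Then Dana's statement comes out false, contradicting Dana being a knight.
So Nadia is a knight.
With that fixed, Arjun's statement is true, so Arjun is a knight.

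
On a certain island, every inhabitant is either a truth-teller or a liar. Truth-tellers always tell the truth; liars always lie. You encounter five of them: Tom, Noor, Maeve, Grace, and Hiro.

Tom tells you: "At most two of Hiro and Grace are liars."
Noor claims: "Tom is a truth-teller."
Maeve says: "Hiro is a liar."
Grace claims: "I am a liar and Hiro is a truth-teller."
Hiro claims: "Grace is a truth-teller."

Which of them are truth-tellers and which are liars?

Regardless of anyone's role, Tom's statement is true, so Tom is a truth-teller.
With that fixed, Noor's statement is true, so Noor is a truth-teller.
Consider Maeve. Suppose Maeve is a liar.
Then no assignment of the remaining roles makes every statement match its speaker's type — contradiction.
So Maeve is a truth-teller.
Consider Grace. Suppose Grace is a truth-teller.
Then Grace's own statement would have to be true, but it can't be — contradiction.
So Grace is a liar.
With that fixed, Hiro's statement is false, so Hiro is a liar.

Tom: truth-teller, Noor: truth-teller, Maeve: truth-teller, Grace: liar, Hiro: liar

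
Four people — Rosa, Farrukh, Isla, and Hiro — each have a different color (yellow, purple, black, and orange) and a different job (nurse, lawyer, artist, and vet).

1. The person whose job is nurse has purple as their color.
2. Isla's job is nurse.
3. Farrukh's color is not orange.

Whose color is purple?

Isla

With clues 1–2, Farrukh, Hiro, and Rosa are impossible for the one with color purple.
That leaves Isla.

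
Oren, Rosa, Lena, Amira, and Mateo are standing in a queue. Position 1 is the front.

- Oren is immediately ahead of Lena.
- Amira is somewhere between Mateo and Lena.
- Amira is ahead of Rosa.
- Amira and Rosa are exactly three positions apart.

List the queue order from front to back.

Mateo, Amira, Oren, Lena, Rosa

From clue 1: Oren is in {1,2,3,4}.
From clues 1–2: Amira is in {2,3,4}.
From clues 1–3: Amira is in {2,3}.
From clues 1–4: Mateo → position 1, Amira → position 2, Oren → position 3, Lena → position 4, Rosa → position 5.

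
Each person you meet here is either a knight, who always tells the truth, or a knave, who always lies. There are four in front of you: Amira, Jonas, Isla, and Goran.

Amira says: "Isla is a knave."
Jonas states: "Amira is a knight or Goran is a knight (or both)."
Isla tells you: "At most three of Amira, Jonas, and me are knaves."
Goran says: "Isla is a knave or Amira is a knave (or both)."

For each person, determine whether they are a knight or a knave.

Amira: knave, Jonas: knight, Isla: knight, Goran: knight

Regardless of anyone's role, Isla's statement is true, so Isla is a knight.
With that fixed, Amira's statement is false, so Amira is a knave.
With that fixed, Goran's statement is true, so Goran is a knight.
With that fixed, Jonas's statement is true, so Jonas is a knight.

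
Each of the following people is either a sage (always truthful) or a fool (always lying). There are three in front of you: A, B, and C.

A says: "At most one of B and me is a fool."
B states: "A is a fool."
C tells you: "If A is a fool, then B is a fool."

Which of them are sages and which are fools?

A: sage, B: fool, C: sage

Consider A. Suppose A is a fool.
Then no assignment of the remaining roles makes every statement match its speaker's type — contradiction.
So A is a sage.
With that fixed, B's statement is false, so B is a fool.
With that fixed, C's statement is true, so C is a sage.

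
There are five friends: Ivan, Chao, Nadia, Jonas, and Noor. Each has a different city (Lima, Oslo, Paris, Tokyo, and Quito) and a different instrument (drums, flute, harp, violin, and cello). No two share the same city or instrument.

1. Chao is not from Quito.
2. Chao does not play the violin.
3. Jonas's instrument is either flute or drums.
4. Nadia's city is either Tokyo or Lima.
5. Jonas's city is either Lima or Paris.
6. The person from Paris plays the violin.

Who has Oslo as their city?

With clues 1–4, Nadia is impossible for the one with city Oslo.
With clues 1–5, Jonas is impossible for the one with city Oslo.
With clues 1–6, Ivan and Noor are impossible for the one with city Oslo.
That leaves Chao.

Chao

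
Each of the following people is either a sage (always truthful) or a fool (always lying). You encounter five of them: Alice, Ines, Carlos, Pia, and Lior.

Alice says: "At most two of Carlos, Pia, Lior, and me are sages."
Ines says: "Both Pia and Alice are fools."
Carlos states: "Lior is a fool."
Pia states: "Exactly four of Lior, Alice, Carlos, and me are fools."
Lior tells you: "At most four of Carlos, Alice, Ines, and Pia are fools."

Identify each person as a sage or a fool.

Regardless of anyone's role, Lior's statement is true, so Lior is a sage.
With that fixed, Carlos's statement is false, so Carlos is a fool.
With that fixed, Pia's statement is false, so Pia is a fool.
With that fixed, Alice's statement is true, so Alice is a sage.
With that fixed, Ines's statement is false, so Ines is a fool.

Alice: sage, Ines: fool, Carlos: fool, Pia: fool, Lior: sage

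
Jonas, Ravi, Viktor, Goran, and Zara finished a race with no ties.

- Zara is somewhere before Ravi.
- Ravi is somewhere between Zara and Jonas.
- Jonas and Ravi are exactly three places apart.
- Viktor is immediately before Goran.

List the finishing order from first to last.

From clue 1: Ravi is in {2,3,4,5}.
From clues 1–2: Jonas is in {3,4,5}.
From clues 1–3: Zara → place 1, Ravi → place 2, Jonas → place 5.
From clues 1–4: Viktor → place 3, Goran → place 4.

Zara, Ravi, Viktor, Goran, Jonas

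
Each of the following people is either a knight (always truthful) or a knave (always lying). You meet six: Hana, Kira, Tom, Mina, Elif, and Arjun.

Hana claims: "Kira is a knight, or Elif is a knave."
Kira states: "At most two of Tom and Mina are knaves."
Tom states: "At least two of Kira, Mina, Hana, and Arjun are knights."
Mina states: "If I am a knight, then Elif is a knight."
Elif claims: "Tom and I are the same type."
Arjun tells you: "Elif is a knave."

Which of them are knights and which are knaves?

Regardless of anyone's role, Kira's statement is true, so Kira is a knight.
With that fixed, Hana's statement is true, so Hana is a knight.
With that fixed, Tom's statement is true, so Tom is a knight.
Consider Mina. Suppose Mina is a knave.
Then Mina's own statement would have to be false, but it can't be — contradiction.
So Mina is a knight.
Consider Elif. Suppose Elif is a knave.
Then Mina's statement comes out false, contradicting Mina being a knight.
So Elif is a knight.
With that fixed, Arjun's statement is false, so Arjun is a knave.

Hana: knight, Kira: knight, Tom: knight, Mina: knight, Elif: knight, Arjun: knave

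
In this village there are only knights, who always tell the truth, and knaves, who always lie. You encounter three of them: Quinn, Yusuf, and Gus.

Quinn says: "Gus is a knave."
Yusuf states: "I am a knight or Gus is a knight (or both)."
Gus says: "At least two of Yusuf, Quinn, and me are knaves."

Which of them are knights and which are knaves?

Quinn: knight, Yusuf: knight, Gus: knave

Consider Quinn. Suppose Quinn is a knave.
Then no assignment of the remaining roles makes every statement match its speaker's type — contradiction.
So Quinn is a knight.
Consider Yusuf. Suppose Yusuf is a knave.
Then whichever role Gus has, Gus's statement has the wrong truth value — contradiction.
So Yusuf is a knight.
With that fixed, Gus's statement is false, so Gus is a knave.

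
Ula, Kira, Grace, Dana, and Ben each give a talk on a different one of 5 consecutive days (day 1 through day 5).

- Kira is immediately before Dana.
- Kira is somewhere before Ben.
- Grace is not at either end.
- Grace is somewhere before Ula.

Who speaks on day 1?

Kira

With clue 1, Dana is ruled out for day 1.
With clues 1–2, Ben is ruled out for day 1.
With clues 1–3, Grace is ruled out for day 1.
With clues 1–4, Ula is ruled out for day 1.
So day 1 is Kira.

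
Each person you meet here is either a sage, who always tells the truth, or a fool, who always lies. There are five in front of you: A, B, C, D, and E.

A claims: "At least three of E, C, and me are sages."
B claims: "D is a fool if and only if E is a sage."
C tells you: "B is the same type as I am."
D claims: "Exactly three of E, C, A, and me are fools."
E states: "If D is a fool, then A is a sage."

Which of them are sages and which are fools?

A: sage, B: sage, C: sage, D: fool, E: sage

Consider A. Suppose A is a fool.
Then no assignment of the remaining roles makes every statement match its speaker's type — contradiction.
So A is a sage.
With that fixed, E's statement is true, so E is a sage.
With that fixed, D's statement is false, so D is a fool.
With that fixed, B's statement is true, so B is a sage.
Consider C. Suppose C is a fool.
Then A's statement comes out false, contradicting A being a sage.
So C is a sage.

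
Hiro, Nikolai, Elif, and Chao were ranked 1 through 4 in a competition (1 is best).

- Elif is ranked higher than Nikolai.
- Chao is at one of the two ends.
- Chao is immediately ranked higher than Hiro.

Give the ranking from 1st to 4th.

Chao, Hiro, Elif, Nikolai

From clue 1: Nikolai is in {2,3,4}.
From clues 1–2: Chao is in {1,4}.
From clues 1–3: Chao → rank 1, Hiro → rank 2, Elif → rank 3, Nikolai → rank 4.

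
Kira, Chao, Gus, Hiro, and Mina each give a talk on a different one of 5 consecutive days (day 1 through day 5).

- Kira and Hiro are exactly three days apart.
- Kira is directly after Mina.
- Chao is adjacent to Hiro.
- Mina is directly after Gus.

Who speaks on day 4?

With clues 1–2, Hiro is ruled out for day 4.
With clues 1–3, Gus is ruled out for day 4.
With clues 1–4, Chao and Kira are ruled out for day 4.
So day 4 is Mina.

Mina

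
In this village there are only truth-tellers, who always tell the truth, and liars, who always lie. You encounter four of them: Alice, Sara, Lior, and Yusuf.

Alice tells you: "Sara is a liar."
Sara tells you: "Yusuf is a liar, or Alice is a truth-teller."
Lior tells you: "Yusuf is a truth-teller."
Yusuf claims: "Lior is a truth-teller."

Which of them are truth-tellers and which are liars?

Alice: liar, Sara: truth-teller, Lior: liar, Yusuf: liar

Consider Alice. Suppose Alice is a truth-teller.
Then no assignment of the remaining roles makes every statement match its speaker's type — contradiction.
So Alice is a liar.
Consider Sara. Suppose Sara is a liar.
Then Alice's statement comes out true, contradicting Alice being a liar.
So Sara is a truth-teller.
Consider Lior. Suppose Lior is a truth-teller.
Then no assignment of the remaining roles makes every statement match its speaker's type — contradiction.
So Lior is a liar.
With that fixed, Yusuf's statement is false, so Yusuf is a liar.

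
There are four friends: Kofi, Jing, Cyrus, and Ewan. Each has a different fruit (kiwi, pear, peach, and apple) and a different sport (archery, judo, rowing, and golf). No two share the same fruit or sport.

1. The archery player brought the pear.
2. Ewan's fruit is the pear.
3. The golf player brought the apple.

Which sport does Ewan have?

archery

With clues 1–2, golf, judo, and rowing are impossible for Ewan's sport.
That leaves archery.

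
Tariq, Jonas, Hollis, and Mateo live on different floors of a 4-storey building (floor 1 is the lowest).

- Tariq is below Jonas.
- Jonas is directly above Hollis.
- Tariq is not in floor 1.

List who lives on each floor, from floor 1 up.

From clue 1: Tariq is in {1,2,3}.
From clues 1–2: Tariq is in {1,2}.
From clues 1–3: Mateo → floor 1, Tariq → floor 2, Hollis → floor 3, Jonas → floor 4.

Mateo, Tariq, Hollis, Jonas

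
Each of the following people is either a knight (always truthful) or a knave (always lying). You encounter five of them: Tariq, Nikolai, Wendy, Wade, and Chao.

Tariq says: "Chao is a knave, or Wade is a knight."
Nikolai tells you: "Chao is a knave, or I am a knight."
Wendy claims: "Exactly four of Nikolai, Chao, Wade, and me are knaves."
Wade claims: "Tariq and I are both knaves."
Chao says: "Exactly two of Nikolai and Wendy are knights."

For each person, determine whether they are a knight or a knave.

Tariq: knight, Nikolai: knight, Wendy: knave, Wade: knave, Chao: knave

Consider Tariq. Suppose Tariq is a knave.
Then whichever role Wade has, Wade's statement has the wrong truth value — contradiction.
So Tariq is a knight.
With that fixed, Wade's statement is false, so Wade is a knave.
Consider Nikolai. Suppose Nikolai is a knave.
Then no assignment of the remaining roles makes every statement match its speaker's type — contradiction.
So Nikolai is a knight.
With that fixed, Wendy's statement is false, so Wendy is a knave.
With that fixed, Chao's statement is false, so Chao is a knave.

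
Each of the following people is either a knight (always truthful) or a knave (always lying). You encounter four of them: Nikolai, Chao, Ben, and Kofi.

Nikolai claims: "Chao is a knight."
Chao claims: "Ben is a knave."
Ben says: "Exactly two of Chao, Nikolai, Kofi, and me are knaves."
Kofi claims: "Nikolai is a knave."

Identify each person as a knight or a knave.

Nikolai: knave, Chao: knave, Ben: knight, Kofi: knight

Consider Nikolai. Suppose Nikolai is a knight.
Then no assignment of the remaining roles makes every statement match its speaker's type — contradiction.
So Nikolai is a knave.
With that fixed, Kofi's statement is true, so Kofi is a knight.
Consider Chao. Suppose Chao is a knight.
Then Nikolai's statement comes out true, contradicting Nikolai being a knave.
So Chao is a knave.
Consider Ben. Suppose Ben is a knave.
Then Chao's statement comes out true, contradicting Chao being a knave.
So Ben is a knight.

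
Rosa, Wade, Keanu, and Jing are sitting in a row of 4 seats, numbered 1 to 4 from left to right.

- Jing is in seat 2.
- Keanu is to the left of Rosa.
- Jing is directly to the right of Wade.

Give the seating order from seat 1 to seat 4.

From clue 1: Jing → seat 2.
From clues 1–2: Rosa is in {3,4}.
From clues 1–3: Wade → seat 1, Keanu → seat 3, Rosa → seat 4.

Wade, Jing, Keanu, Rosa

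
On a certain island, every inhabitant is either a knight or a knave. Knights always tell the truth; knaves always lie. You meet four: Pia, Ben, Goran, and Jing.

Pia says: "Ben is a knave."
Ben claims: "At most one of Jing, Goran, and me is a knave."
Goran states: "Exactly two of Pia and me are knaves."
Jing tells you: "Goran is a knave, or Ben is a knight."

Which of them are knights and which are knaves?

Consider Pia. Suppose Pia is a knave.
Then whichever role Goran has, Goran's statement has the wrong truth value — contradiction.
So Pia is a knight.
With that fixed, Goran's statement is false, so Goran is a knave.
With that fixed, Jing's statement is true, so Jing is a knight.
Consider Ben. Suppose Ben is a knight.
Then Pia's statement comes out false, contradicting Pia being a knight.
So Ben is a knave.

Pia: knight, Ben: knave, Goran: knave, Jing: knight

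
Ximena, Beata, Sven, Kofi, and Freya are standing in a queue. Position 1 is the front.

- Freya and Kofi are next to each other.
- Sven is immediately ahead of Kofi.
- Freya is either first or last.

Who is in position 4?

With clues 1–2, Sven is ruled out for position 4.
With clues 1–3, Beata, Freya, and Ximena are ruled out for position 4.
So position 4 is Kofi.

Kofi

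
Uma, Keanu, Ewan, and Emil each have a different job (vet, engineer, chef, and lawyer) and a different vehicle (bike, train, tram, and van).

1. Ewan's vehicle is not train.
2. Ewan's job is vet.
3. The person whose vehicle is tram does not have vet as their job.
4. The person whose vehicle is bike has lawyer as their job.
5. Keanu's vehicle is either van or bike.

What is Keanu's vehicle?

bike

With clues 1–4, van is impossible for Keanu's vehicle.
With clues 1–5, train and tram are impossible for Keanu's vehicle.
That leaves bike.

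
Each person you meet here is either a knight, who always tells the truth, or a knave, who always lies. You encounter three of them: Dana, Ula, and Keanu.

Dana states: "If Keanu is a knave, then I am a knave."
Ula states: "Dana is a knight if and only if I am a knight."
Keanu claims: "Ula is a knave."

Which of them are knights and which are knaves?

Consider Dana. Suppose Dana is a knave.
Then Dana's own statement would have to be false, but it can't be — contradiction.
So Dana is a knight.
Consider Ula. Suppose Ula is a knight.
Then no assignment of the remaining roles makes every statement match its speaker's type — contradiction.
So Ula is a knave.
With that fixed, Keanu's statement is true, so Keanu is a knight.

Dana: knight, Ula: knave, Keanu: knight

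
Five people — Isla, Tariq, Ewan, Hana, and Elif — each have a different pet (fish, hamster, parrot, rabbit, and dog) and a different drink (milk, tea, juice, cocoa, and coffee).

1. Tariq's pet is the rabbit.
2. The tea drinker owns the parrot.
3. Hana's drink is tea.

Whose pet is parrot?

Clue 1 rules out Tariq for the one with pet parrot.
With clues 1–3, Elif, Ewan, and Isla are impossible for the one with pet parrot.
That leaves Hana.

Hana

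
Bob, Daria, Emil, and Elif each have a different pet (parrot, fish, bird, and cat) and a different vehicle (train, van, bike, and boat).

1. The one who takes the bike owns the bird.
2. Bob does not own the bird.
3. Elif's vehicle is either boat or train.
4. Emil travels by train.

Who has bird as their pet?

With clues 1–2, Bob is impossible for the one with pet bird.
With clues 1–3, Elif is impossible for the one with pet bird.
With clues 1–4, Emil is impossible for the one with pet bird.
That leaves Daria.

Daria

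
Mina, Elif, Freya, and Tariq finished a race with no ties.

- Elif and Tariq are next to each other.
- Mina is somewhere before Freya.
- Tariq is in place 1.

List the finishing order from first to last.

From clues 1–2: Mina is in {1,3}.
From clues 1–3: Tariq → place 1, Elif → place 2, Mina → place 3, Freya → place 4.

Tariq, Elif, Mina, Freya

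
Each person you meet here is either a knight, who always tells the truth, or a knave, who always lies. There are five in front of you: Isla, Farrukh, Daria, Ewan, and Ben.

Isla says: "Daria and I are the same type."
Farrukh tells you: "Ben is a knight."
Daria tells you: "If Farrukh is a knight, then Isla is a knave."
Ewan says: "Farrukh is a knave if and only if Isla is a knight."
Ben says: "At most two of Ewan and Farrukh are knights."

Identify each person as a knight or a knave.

Regardless of anyone's role, Ben's statement is true, so Ben is a knight.
With that fixed, Farrukh's statement is true, so Farrukh is a knight.
Consider Isla. Suppose Isla is a knight.
Then no assignment of the remaining roles makes every statement match its speaker's type — contradiction.
So Isla is a knave.
With that fixed, Daria's statement is true, so Daria is a knight.
With that fixed, Ewan's statement is true, so Ewan is a knight.

Isla: knave, Farrukh: knight, Daria: knight, Ewan: knight, Ben: knight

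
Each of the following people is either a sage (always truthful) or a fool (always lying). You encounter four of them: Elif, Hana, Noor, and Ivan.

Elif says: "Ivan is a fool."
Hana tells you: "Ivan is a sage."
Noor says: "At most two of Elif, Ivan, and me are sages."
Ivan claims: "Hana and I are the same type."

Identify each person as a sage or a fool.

Consider Elif. Suppose Elif is a sage.
Then no assignment of the remaining roles makes every statement match its speaker's type — contradiction.
So Elif is a fool.
With that fixed, Noor's statement is true, so Noor is a sage.
Consider Hana. Suppose Hana is a fool.
Then whichever role Ivan has, Ivan's statement has the wrong truth value — contradiction.
So Hana is a sage.
Consider Ivan. Suppose Ivan is a fool.
Then Elif's statement comes out true, contradicting Elif being a fool.
So Ivan is a sage.

Elif: fool, Hana: sage, Noor: sage, Ivan: sage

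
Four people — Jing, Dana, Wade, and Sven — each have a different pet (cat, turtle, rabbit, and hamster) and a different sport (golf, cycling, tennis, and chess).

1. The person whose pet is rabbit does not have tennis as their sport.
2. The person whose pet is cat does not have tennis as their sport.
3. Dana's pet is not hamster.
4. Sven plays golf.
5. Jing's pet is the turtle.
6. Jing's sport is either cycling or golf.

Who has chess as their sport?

Dana

With clues 1–4, Sven is impossible for the one with sport chess.
With clues 1–6, Jing and Wade are impossible for the one with sport chess.
That leaves Dana.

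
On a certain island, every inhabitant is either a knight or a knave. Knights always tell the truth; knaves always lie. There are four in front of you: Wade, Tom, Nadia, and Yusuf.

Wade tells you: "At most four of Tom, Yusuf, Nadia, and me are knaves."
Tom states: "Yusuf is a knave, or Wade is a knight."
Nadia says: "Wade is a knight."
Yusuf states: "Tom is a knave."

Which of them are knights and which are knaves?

Regardless of anyone's role, Wade's statement is true, so Wade is a knight.
With that fixed, Tom's statement is true, so Tom is a knight.
With that fixed, Nadia's statement is true, so Nadia is a knight.
With that fixed, Yusuf's statement is false, so Yusuf is a knave.

Wade: knight, Tom: knight, Nadia: knight, Yusuf: knave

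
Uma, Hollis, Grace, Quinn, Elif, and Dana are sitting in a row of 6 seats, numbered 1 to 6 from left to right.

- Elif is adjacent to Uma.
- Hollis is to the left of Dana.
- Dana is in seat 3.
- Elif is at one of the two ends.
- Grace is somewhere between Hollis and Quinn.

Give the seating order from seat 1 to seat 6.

Hollis, Grace, Dana, Quinn, Uma, Elif

From clues 1–2: Hollis is in {1,2,3,4,5}.
From clues 1–3: Dana → seat 3.
From clues 1–4: Uma → seat 5, Elif → seat 6.
From clues 1–5: Hollis → seat 1, Grace → seat 2, Quinn → seat 4.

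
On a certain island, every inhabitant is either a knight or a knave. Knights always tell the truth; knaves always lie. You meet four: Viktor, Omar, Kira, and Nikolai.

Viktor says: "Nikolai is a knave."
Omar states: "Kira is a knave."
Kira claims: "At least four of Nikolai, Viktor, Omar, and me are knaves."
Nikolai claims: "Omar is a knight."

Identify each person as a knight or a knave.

Viktor: knave, Omar: knight, Kira: knave, Nikolai: knight

Consider Viktor. Suppose Viktor is a knight.
Then no assignment of the remaining roles makes every statement match its speaker's type — contradiction.
So Viktor is a knave.
Consider Omar. Suppose Omar is a knave.
Then no assignment of the remaining roles makes every statement match its speaker's type — contradiction.
So Omar is a knight.
With that fixed, Kira's statement is false, so Kira is a knave.
With that fixed, Nikolai's statement is true, so Nikolai is a knight.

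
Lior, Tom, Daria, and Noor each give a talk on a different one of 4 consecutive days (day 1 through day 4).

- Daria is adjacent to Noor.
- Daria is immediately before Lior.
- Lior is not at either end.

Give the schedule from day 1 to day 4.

Noor, Daria, Lior, Tom

From clues 1–2: Lior is in {3,4}.
From clues 1–3: Noor → day 1, Daria → day 2, Lior → day 3, Tom → day 4.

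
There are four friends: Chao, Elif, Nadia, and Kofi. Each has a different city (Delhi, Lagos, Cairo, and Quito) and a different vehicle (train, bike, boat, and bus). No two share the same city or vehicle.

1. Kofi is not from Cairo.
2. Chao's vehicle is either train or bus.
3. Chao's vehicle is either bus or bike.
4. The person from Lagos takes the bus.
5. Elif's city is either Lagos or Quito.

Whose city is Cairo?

Clue 1 rules out Kofi for the one with city Cairo.
With clues 1–4, Chao is impossible for the one with city Cairo.
With clues 1–5, Elif is impossible for the one with city Cairo.
That leaves Nadia.

Nadia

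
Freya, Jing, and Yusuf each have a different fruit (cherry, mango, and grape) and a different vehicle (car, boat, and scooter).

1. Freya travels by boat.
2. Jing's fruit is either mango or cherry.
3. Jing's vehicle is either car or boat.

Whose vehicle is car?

Clue 1 rules out Freya for the one with vehicle car.
With clues 1–3, Yusuf is impossible for the one with vehicle car.
That leaves Jing.

Jing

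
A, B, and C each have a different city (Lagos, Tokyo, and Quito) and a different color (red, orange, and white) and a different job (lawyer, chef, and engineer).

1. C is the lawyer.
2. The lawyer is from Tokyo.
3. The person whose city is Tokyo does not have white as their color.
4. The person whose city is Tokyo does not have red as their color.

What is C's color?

orange

With clues 1–3, white is impossible for C's color.
With clues 1–4, red is impossible for C's color.
That leaves orange.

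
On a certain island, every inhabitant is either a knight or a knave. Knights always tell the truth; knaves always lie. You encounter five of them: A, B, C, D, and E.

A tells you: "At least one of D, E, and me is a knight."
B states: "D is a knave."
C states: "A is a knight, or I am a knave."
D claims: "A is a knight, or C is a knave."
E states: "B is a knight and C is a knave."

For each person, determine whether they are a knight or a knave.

Consider A. Suppose A is a knave.
Then whichever role C has, C's statement has the wrong truth value — contradiction.
So A is a knight.
With that fixed, C's statement is true, so C is a knight.
With that fixed, D's statement is true, so D is a knight.
With that fixed, E's statement is false, so E is a knave.
With that fixed, B's statement is false, so B is a knave.

A: knight, B: knave, C: knight, D: knight, E: knave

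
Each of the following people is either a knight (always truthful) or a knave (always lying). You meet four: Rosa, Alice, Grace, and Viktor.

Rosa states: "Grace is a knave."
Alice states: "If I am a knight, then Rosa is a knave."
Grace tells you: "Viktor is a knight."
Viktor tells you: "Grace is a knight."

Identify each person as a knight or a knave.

Rosa: knave, Alice: knight, Grace: knight, Viktor: knight

Consider Rosa. Suppose Rosa is a knight.
Then whichever role Alice has, Alice's statement has the wrong truth value — contradiction.
So Rosa is a knave.
With that fixed, Alice's statement is true, so Alice is a knight.
Consider Grace. Suppose Grace is a knave.
Then Rosa's statement comes out true, contradicting Rosa being a knave.
So Grace is a knight.
With that fixed, Viktor's statement is true, so Viktor is a knight.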